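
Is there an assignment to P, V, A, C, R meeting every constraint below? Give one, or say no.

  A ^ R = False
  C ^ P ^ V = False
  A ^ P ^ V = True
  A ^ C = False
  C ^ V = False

UNSATISFIABLE

Adding constraints 2, 3, 4 mod 2: every variable appears an even number of times on the left, so the left side is 0.
But the right sides sum to 1 (mod 2). 0 ≠ 1 — the system is inconsistent.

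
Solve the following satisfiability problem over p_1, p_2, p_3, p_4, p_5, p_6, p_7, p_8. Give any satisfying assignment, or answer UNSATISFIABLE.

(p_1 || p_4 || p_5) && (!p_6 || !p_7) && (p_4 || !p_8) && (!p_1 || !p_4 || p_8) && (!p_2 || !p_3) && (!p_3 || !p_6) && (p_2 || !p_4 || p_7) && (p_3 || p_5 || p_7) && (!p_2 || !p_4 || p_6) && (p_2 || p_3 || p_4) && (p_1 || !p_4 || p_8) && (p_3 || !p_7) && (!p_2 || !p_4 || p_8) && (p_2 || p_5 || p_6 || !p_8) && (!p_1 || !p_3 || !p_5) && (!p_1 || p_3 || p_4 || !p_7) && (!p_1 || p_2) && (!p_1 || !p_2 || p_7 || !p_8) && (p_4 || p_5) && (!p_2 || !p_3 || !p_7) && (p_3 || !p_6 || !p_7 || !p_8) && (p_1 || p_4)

p_1=F; p_2=T; p_3=F; p_4=T; p_5=T; p_6=T; p_7=F; p_8=T

Set p_1 = False.
  then (p_1 || p_4) forces p_4 = True.
  then (p_1 || !p_4 || p_8) forces p_8 = True.
Set p_2 = True.
  then (!p_2 || !p_3) forces p_3 = False.
  then (!p_2 || !p_4 || p_6) forces p_6 = True.
  then (p_3 || !p_7) forces p_7 = False.
  then (p_3 || p_5 || p_7) forces p_5 = True.
All clauses satisfied.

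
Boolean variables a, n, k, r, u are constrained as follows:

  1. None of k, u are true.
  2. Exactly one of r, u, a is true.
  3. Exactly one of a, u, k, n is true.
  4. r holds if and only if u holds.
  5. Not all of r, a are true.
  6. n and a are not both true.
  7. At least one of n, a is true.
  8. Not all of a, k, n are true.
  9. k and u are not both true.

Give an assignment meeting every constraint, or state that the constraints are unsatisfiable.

a = True, n = False, k = False, r = False, u = False

  (1) {k, u}: 0 true — none ✓
  (2) {r, u, a}: 1 true — exactly one ✓
  (3) {a, u, k, n}: 1 true — exactly one ✓
  (4) r=F, u=F — same ✓
  (5) {r, a}: 1/2 true — not all ✓
  (6) n=F, a=T — not both ✓
  (7) {n, a}: 1 true — at least one ✓
  (8) {a, k, n}: 1/3 true — not all ✓
  (9) k=F, u=F — not both ✓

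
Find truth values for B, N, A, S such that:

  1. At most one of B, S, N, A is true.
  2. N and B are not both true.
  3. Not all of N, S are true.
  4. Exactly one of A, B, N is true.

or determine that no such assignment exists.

B=F, N=T, A=F, S=F

  (1) {B, S, N, A}: 1 true — at most one ✓
  (2) N=T, B=F — not both ✓
  (3) {N, S}: 1/2 true — not all ✓
  (4) {A, B, N}: 1 true — exactly one ✓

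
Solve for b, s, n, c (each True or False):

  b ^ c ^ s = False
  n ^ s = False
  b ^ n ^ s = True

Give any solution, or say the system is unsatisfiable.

b: True, s: False, n: False, c: True

b ^ c ^ s = T ^ T ^ F = False ✓
n ^ s = F ^ F = False ✓
b ^ n ^ s = T ^ F ^ F = True ✓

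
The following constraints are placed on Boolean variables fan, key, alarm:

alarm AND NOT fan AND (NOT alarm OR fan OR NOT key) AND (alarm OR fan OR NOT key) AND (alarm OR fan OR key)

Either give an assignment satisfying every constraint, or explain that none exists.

fan: False, key: False, alarm: True

Unit clause (alarm) forces alarm = True.
Unit clause (NOT fan) forces fan = False.
In (NOT alarm OR fan OR NOT key) only NOT key is left, so key = False.
Check each clause:
  (alarm): alarm holds.
  (NOT fan): NOT fan holds.
  (NOT alarm OR fan OR NOT key): NOT key holds.
  (alarm OR fan OR NOT key): alarm holds.
  (alarm OR fan OR key): alarm holds.
All clauses satisfied.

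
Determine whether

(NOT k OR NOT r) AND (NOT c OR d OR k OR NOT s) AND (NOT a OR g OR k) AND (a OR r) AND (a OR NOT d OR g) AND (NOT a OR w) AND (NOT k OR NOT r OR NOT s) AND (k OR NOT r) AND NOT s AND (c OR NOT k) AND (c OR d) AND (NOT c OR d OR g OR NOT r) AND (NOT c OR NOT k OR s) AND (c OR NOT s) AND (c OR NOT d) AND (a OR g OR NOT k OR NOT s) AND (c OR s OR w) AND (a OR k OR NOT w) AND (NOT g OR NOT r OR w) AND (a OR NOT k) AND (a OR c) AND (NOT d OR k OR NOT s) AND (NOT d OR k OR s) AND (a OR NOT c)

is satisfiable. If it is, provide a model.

a=T; d=F; g=T; s=F; k=F; r=F; w=T; c=T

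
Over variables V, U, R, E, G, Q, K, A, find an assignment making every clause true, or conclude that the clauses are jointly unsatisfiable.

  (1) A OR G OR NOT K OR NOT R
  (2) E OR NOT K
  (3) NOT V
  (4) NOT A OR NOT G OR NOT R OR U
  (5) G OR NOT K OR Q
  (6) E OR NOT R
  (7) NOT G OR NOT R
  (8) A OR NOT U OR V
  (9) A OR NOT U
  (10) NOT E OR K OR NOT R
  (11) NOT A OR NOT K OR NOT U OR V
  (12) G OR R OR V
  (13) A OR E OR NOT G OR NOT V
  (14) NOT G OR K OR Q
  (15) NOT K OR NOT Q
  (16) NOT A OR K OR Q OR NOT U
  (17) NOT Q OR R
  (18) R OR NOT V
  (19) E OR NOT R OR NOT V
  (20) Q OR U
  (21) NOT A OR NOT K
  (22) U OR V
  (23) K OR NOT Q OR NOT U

Case V = True:
  Clause (NOT V) is falsified — contradiction.
Case V = False:
  (U OR V) forces U = True.
  (A OR NOT U OR V) forces A = True.
  (NOT A OR NOT K OR NOT U OR V) forces K = False.
  (NOT A OR K OR Q OR NOT U) forces Q = True.
  Clause (K OR NOT Q OR NOT U) is falsified — contradiction.
Both cases fail, so the formula is unsatisfiable.

The formula is unsatisfiable.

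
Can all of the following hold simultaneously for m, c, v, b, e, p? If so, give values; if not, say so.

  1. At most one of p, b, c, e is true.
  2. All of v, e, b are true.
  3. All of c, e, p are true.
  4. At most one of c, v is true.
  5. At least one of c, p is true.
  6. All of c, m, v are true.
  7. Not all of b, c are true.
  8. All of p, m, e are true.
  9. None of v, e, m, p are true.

The formula is unsatisfiable.

Case m = True:
  Constraint (9) is violated (m=T) — contradiction.
Case m = False:
  Constraint (6) is violated (m=F) — contradiction.
Both cases fail — unsatisfiable.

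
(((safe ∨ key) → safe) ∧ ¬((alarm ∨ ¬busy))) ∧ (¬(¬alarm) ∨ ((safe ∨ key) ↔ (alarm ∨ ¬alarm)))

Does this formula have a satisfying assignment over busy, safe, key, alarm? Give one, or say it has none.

busy=T, safe=T, key=T, alarm=F

  ((safe ∨ key) → safe) ∧ ¬((alarm ∨ ¬busy)) = True
    (safe ∨ key) → safe = True
      safe ∨ key = True
    ¬((alarm ∨ ¬busy)) = True
      alarm ∨ ¬busy = False
        ¬busy = False
  ¬(¬alarm) ∨ ((safe ∨ key) ↔ (alarm ∨ ¬alarm)) = True
    ¬(¬alarm) = False
      ¬alarm = True
    (safe ∨ key) ↔ (alarm ∨ ¬alarm) = True
      safe ∨ key = True
      alarm ∨ ¬alarm = True
        ¬alarm = True
Both conjuncts True, so the formula holds.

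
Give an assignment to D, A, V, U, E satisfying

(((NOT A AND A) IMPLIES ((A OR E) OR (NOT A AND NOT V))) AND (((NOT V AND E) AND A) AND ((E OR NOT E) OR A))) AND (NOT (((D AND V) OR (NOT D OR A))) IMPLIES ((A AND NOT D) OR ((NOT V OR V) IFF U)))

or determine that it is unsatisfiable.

D=T, A=T, V=F, U=F, E=T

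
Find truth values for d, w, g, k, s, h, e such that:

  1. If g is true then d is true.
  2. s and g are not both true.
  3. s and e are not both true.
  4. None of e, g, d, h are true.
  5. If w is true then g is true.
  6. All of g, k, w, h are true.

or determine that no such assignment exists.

Case g = True:
  Constraint (4) is violated (g=T) — contradiction.
Case g = False:
  Constraint (6) is violated (g=F) — contradiction.
Both cases fail — unsatisfiable.

Unsatisfiable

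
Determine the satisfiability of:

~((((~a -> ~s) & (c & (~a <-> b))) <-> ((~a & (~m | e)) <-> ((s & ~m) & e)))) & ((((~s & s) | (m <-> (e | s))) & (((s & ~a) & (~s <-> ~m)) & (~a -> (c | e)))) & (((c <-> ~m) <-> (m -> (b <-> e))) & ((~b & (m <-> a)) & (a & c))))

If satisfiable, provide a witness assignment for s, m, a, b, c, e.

No satisfying assignment exists.

Case a = True: the conjunct ~a is False.
Case a = False: the conjunct a is False.
Both cases fail — unsatisfiable.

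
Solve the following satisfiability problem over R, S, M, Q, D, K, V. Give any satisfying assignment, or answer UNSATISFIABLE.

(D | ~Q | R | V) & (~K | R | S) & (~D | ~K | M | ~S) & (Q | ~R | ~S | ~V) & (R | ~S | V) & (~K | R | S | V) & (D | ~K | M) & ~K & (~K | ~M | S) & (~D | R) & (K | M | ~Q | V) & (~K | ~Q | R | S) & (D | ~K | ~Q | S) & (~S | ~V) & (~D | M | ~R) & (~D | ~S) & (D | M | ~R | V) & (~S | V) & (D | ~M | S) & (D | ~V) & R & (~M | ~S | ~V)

R = True, S = False, M = True, Q = False, D = True, K = False, V = True

Unit clause (~K) forces K = False.
Unit clause (R) forces R = True.
Set S = False.
Set M = True.
  then (D | ~M | S) forces D = True.
Set Q = False.
Set V = True.
All clauses satisfied.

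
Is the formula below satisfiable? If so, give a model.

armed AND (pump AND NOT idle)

pump = True; armed = True; idle = False

  pump AND NOT idle = True
    NOT idle = True
Both conjuncts True, so the formula holds.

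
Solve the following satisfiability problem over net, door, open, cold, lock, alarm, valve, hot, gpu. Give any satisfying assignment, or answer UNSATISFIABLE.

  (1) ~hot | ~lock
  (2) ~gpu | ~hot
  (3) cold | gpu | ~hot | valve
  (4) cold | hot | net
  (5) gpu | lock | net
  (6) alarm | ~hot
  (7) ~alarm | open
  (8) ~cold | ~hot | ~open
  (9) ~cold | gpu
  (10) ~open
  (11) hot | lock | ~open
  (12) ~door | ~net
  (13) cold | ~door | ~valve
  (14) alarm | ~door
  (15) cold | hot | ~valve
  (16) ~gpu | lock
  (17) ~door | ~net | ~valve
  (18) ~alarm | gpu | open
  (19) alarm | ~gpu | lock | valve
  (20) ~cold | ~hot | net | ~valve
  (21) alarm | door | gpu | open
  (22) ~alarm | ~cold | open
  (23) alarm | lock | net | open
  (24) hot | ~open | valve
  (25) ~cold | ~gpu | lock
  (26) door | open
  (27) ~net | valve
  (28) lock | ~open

The formula is unsatisfiable.

Case door = True:
  (~open) forces open = False.
  (~alarm | open) forces alarm = False.
  Clause (alarm | ~door) is falsified — contradiction.
Case door = False:
  (~open) forces open = False.
  Clause (door | open) is falsified — contradiction.
Both cases fail, so the formula is unsatisfiable.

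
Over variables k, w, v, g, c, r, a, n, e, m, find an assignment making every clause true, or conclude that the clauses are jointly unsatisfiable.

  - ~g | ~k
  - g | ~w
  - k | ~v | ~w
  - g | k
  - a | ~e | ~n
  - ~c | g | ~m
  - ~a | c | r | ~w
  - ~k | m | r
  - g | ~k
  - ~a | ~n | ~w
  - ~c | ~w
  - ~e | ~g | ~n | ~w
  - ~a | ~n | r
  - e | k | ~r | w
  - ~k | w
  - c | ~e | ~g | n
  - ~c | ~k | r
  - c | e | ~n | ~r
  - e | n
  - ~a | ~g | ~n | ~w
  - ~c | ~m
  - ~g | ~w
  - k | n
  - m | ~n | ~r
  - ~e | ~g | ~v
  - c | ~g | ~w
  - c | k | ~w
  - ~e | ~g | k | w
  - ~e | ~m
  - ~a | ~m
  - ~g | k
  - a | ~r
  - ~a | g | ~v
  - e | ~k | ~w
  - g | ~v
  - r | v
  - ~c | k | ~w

Case k = True:
  (~g | ~k) forces g = False.
  Clause (g | ~k) is falsified — contradiction.
Case k = False:
  (g | k) forces g = True.
  Clause (~g | k) is falsified — contradiction.
Both cases fail, so the formula is unsatisfiable.

Unsatisfiable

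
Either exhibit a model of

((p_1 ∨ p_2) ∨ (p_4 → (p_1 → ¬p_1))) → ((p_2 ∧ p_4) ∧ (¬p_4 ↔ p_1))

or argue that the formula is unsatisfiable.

p_1=F, p_2=T, p_4=T

  ((p_1 ∨ p_2) ∨ (p_4 → (p_1 → ¬p_1))) → ((p_2 ∧ p_4) ∧ (¬p_4 ↔ p_1)) = True
    (p_1 ∨ p_2) ∨ (p_4 → (p_1 → ¬p_1)) = True
      p_1 ∨ p_2 = True
      p_4 → (p_1 → ¬p_1) = True
        p_1 → ¬p_1 = True
          ¬p_1 = True
    (p_2 ∧ p_4) ∧ (¬p_4 ↔ p_1) = True
      p_2 ∧ p_4 = True
      ¬p_4 ↔ p_1 = True
        ¬p_4 = False
The formula evaluates to True.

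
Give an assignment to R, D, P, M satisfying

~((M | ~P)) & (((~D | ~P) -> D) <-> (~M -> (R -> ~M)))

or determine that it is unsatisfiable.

R = False, D = True, P = True, M = False

  ~((M | ~P)) = True
    M | ~P = False
      ~P = False
  ((~D | ~P) -> D) <-> (~M -> (R -> ~M)) = True
    (~D | ~P) -> D = True
      ~D | ~P = False
        ~D = False
        ~P = False
    ~M -> (R -> ~M) = True
      ~M = True
      R -> ~M = True
        ~M = True
Both conjuncts True, so the formula holds.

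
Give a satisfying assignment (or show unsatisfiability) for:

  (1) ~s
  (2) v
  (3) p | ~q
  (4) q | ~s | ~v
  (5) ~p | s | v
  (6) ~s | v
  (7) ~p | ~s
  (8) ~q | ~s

s = False, v = True, q = True, p = True

Unit clause (~s) forces s = False.
Unit clause (v) forces v = True.
Set q = True.
  then (p | ~q) forces p = True.
Check each clause:
  (~s): ~s holds.
  (v): v holds.
  (p | ~q): p holds.
  (q | ~s | ~v): q holds.
  (~p | s | v): v holds.
  (~s | v): ~s holds.
  (~p | ~s): ~s holds.
  (~q | ~s): ~s holds.
All clauses satisfied.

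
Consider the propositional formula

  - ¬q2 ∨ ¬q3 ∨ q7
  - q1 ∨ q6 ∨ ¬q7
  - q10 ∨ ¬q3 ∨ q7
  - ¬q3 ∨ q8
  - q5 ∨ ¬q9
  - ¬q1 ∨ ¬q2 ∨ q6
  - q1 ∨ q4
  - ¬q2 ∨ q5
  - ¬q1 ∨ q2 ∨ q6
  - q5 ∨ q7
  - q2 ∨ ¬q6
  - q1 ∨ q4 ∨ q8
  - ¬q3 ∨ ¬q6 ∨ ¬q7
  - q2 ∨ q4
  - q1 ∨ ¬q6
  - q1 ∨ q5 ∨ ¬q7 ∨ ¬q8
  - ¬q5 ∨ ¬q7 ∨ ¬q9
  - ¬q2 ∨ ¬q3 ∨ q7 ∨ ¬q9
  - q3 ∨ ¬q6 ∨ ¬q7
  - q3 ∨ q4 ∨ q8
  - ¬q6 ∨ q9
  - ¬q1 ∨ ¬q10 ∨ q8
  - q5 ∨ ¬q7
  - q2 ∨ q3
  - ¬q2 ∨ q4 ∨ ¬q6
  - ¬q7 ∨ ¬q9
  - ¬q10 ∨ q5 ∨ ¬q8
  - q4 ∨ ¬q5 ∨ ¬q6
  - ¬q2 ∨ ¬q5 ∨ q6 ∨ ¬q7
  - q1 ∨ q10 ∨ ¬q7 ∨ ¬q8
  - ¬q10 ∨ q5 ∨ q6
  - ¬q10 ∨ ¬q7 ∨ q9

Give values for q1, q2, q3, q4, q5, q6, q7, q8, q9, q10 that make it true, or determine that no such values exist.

q1 = False, q2 = False, q3 = True, q4 = True, q5 = True, q6 = False, q7 = False, q8 = True, q9 = False, q10 = True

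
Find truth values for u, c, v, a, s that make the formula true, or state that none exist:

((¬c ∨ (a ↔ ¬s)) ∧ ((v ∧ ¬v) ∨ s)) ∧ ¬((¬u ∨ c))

u: True; c: False; v: False; a: False; s: True

  (¬c ∨ (a ↔ ¬s)) ∧ ((v ∧ ¬v) ∨ s) = True
    ¬c ∨ (a ↔ ¬s) = True
      ¬c = True
      a ↔ ¬s = True
        ¬s = False
    (v ∧ ¬v) ∨ s = True
      v ∧ ¬v = False
        ¬v = True
  ¬((¬u ∨ c)) = True
    ¬u ∨ c = False
      ¬u = False
Both conjuncts True, so the formula holds.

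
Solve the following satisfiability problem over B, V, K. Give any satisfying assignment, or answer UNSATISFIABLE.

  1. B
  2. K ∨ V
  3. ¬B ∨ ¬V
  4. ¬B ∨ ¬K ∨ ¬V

Unit clause (B) forces B = True.
In (¬B ∨ ¬V) only ¬V is left, so V = False.
In (K ∨ V) only K is left, so K = True.
Check each clause:
  (B): B holds.
  (K ∨ V): K holds.
  (¬B ∨ ¬V): ¬V holds.
  (¬B ∨ ¬K ∨ ¬V): ¬V holds.
All clauses satisfied.

B = True, V = False, K = True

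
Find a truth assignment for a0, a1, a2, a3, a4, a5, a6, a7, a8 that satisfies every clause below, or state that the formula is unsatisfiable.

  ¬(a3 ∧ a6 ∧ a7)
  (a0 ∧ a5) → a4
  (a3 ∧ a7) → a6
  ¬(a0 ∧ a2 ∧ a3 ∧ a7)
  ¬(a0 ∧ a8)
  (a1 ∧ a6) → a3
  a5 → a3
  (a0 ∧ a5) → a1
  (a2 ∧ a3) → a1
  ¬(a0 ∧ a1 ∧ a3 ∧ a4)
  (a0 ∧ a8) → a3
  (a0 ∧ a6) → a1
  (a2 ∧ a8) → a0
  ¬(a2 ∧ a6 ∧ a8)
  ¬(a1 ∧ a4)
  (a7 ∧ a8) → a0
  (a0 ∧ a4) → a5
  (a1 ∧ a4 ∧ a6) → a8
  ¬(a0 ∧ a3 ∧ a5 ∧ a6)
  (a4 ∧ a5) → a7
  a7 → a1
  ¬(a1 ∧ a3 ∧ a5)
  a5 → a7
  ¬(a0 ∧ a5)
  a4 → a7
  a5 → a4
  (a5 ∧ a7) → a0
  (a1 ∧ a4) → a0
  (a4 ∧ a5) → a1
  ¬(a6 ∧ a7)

a0 = False; a1 = True; a2 = True; a3 = False; a4 = False; a5 = False; a6 = False; a7 = False; a8 = False

Set a0 = False.
Set a1 = True.
  then (a0 ∨ ¬a1 ∨ ¬a4) forces a4 = False.
  then (a4 ∨ ¬a5) forces a5 = False.
Set a2 = True.
  then (a0 ∨ ¬a2 ∨ ¬a8) forces a8 = False.
Set a3 = False.
  then (¬a1 ∨ a3 ∨ ¬a6) forces a6 = False.
Set a7 = False.
All clauses satisfied.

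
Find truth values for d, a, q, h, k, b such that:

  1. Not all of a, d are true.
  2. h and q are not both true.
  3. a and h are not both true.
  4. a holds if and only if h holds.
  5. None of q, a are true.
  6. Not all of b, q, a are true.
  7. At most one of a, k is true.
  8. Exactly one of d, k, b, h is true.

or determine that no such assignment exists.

d = True, a = False, q = False, h = False, k = False, b = False

  (1) {a, d}: 1/2 true — not all ✓
  (2) h=F, q=F — not both ✓
  (3) a=F, h=F — not both ✓
  (4) a=F, h=F — same ✓
  (5) {q, a}: 0 true — none ✓
  (6) {b, q, a}: 0/3 true — not all ✓
  (7) {a, k}: 0 true — at most one ✓
  (8) {d, k, b, h}: 1 true — exactly one ✓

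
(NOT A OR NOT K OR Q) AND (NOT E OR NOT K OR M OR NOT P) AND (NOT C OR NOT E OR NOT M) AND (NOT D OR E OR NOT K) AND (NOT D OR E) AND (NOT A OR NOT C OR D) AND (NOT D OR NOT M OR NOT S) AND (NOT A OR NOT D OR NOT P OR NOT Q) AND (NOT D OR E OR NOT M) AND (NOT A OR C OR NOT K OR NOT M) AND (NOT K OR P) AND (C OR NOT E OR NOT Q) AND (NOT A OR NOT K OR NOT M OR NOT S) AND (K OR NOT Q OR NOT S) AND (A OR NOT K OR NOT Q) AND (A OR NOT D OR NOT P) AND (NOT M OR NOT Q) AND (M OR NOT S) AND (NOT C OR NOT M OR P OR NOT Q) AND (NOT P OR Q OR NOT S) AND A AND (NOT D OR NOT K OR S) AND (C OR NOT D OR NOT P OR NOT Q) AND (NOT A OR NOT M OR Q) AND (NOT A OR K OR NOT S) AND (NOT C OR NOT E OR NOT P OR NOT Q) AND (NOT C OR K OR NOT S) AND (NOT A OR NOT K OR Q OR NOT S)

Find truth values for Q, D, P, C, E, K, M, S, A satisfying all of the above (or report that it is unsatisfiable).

Q=F; D=F; P=F; C=F; E=T; K=F; M=F; S=F; A=T

Unit clause (A) forces A = True.
Set Q = False.
  then (NOT A OR NOT K OR Q) forces K = False.
  then (NOT A OR NOT M OR Q) forces M = False.
  then (NOT A OR K OR NOT S) forces S = False.
Set D = False.
  then (NOT A OR NOT C OR D) forces C = False.
Set P = False.
Set E = True.
All clauses satisfied.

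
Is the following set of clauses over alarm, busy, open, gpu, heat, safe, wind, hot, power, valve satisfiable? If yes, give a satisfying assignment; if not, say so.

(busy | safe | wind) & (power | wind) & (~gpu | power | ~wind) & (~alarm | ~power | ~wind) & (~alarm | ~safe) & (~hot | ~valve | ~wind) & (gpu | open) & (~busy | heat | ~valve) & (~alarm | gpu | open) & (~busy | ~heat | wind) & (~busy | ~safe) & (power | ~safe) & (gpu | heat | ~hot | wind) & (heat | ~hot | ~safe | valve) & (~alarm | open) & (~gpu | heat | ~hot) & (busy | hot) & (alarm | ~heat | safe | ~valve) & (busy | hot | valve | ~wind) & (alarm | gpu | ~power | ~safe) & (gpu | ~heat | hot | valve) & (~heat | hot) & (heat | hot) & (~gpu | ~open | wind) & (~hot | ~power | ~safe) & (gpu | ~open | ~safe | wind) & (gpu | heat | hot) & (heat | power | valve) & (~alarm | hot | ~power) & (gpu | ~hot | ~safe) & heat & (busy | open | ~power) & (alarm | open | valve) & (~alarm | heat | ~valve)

alarm: True; busy: False; open: True; gpu: False; heat: True; safe: False; wind: True; hot: True; power: False; valve: False

Unit clause (heat) forces heat = True.
In (~heat | hot) only hot is left, so hot = True.
Set alarm = True.
  then (~alarm | ~safe) forces safe = False.
  then (~alarm | open) forces open = True.
Set busy = False.
  then (busy | safe | wind) forces wind = True.
  then (~alarm | ~power | ~wind) forces power = False.
  then (~hot | ~valve | ~wind) forces valve = False.
  then (~gpu | power | ~wind) forces gpu = False.
All clauses satisfied.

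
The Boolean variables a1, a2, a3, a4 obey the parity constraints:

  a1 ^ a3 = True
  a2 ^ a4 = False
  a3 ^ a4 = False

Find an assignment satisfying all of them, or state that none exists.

a1 = False, a2 = True, a3 = True, a4 = True

a1 ^ a3 = F ^ T = True ✓
a2 ^ a4 = T ^ T = False ✓
a3 ^ a4 = T ^ T = False ✓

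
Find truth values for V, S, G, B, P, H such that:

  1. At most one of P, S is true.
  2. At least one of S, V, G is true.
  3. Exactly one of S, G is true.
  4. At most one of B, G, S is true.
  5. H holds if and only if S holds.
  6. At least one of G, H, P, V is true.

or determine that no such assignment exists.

V = True, S = True, G = False, B = False, P = False, H = True

  (1) {P, S}: 1 true — at most one ✓
  (2) {S, V, G}: 2 true — at least one ✓
  (3) {S, G}: 1 true — exactly one ✓
  (4) {B, G, S}: 1 true — at most one ✓
  (5) H=T, S=T — same ✓
  (6) {G, H, P, V}: 2 true — at least one ✓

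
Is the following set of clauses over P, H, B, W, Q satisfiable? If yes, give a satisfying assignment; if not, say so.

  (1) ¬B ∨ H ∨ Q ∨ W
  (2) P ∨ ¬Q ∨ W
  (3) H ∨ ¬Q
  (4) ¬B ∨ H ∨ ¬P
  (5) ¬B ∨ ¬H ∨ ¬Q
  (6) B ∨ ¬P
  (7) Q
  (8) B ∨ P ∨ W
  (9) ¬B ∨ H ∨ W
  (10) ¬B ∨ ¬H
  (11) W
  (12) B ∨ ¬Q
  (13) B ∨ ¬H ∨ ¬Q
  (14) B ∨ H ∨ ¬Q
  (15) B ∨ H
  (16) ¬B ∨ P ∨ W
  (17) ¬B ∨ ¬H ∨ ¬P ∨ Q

Case Q = True:
  (H ∨ ¬Q) forces H = True.
  (¬B ∨ ¬H ∨ ¬Q) forces B = False.
  Clause (B ∨ ¬Q) is falsified — contradiction.
Case Q = False:
  Clause (Q) is falsified — contradiction.
Both cases fail, so the formula is unsatisfiable.

The formula is unsatisfiable.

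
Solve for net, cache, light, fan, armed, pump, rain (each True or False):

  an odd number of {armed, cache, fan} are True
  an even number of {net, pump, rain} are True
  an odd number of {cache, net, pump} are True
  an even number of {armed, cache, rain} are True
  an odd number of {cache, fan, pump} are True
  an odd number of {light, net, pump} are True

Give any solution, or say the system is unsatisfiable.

net: True; cache: True; light: True; fan: True; armed: True; pump: True; rain: False

{armed, cache, fan}: 3 true → odd ✓
{net, pump, rain}: 2 true → even ✓
{cache, net, pump}: 3 true → odd ✓
{armed, cache, rain}: 2 true → even ✓
{cache, fan, pump}: 3 true → odd ✓
{light, net, pump}: 3 true → odd ✓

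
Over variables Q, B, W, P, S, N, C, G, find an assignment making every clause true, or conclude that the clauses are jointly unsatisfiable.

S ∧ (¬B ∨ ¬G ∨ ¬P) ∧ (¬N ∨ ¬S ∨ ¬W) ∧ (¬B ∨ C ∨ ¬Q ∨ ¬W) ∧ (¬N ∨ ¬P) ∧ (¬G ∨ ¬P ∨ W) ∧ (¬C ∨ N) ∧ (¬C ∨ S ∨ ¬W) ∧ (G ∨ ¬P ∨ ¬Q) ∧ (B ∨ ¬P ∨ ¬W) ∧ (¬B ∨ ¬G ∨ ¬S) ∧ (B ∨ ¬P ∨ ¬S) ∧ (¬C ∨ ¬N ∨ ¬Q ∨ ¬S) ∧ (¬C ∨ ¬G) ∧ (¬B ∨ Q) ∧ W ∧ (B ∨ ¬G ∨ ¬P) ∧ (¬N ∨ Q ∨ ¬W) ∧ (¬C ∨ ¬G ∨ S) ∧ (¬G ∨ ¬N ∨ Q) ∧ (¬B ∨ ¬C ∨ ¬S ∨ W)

Unit clause (S) forces S = True.
Unit clause (W) forces W = True.
In (¬N ∨ ¬S ∨ ¬W) only ¬N is left, so N = False.
In (¬C ∨ N) only ¬C is left, so C = False.
Set Q = False.
  then (¬B ∨ Q) forces B = False.
  then (B ∨ ¬P ∨ ¬W) forces P = False.
Set G = False.
All clauses satisfied.

Q: False, B: False, W: True, P: False, S: True, N: False, C: False, G: False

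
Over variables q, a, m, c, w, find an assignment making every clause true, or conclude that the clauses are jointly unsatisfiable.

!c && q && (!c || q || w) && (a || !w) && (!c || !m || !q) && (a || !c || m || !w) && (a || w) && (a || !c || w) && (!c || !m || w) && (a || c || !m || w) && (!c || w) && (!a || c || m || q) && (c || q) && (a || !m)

q: True, a: True, m: True, c: False, w: True

Unit clause (!c) forces c = False.
Unit clause (q) forces q = True.
Try a = False:
  (a || !w) forces w = False.
  clause (a || w) is falsified — backtrack.
So a = True.
Set m = True.
Set w = True.
All clauses satisfied.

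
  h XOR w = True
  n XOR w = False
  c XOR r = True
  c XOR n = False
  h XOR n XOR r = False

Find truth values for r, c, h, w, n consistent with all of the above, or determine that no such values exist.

r=T; c=F; h=T; w=F; n=F

h XOR w = T XOR F = True ✓
n XOR w = F XOR F = False ✓
c XOR r = F XOR T = True ✓
c XOR n = F XOR F = False ✓
h XOR n XOR r = T XOR F XOR T = False ✓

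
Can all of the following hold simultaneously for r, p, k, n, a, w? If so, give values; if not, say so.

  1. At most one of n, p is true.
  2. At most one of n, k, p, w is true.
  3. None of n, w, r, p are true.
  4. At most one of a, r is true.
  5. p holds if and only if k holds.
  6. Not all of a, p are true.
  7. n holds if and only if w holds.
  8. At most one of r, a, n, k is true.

r=F, p=F, k=F, n=F, a=T, w=F

  (1) {n, p}: 0 true — at most one ✓
  (2) {n, k, p, w}: 0 true — at most one ✓
  (3) {n, w, r, p}: 0 true — none ✓
  (4) {a, r}: 1 true — at most one ✓
  (5) p=F, k=F — same ✓
  (6) {a, p}: 1/2 true — not all ✓
  (7) n=F, w=F — same ✓
  (8) {r, a, n, k}: 1 true — at most one ✓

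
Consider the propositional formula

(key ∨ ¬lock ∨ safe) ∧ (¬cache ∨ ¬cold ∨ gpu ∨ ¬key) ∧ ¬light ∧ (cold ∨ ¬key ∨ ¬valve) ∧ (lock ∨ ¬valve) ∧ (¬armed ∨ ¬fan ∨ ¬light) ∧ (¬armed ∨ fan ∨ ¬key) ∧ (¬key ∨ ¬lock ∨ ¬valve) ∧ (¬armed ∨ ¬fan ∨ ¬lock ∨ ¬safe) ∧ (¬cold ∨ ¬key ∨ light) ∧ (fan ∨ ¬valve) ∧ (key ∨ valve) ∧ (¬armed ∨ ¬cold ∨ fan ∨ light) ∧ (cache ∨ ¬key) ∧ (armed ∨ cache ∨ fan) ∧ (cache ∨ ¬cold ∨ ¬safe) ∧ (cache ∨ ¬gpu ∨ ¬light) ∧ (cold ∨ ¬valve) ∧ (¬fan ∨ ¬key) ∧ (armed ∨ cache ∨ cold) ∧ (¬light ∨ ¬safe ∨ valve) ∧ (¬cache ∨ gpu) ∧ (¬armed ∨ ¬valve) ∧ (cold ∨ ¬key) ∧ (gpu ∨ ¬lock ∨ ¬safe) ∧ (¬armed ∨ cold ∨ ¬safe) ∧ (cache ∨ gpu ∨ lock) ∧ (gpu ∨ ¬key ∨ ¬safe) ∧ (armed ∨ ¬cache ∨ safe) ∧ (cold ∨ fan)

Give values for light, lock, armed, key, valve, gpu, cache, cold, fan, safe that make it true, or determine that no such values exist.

Unit clause (¬light) forces light = False.
Try lock = False:
  (lock ∨ ¬valve) forces valve = False.
  (key ∨ valve) forces key = True.
  (¬cold ∨ ¬key ∨ light) forces cold = False.
  clause (cold ∨ ¬key) is falsified — backtrack.
So lock = True.
Set armed = False.
Try key = True:
  (¬key ∨ ¬lock ∨ ¬valve) forces valve = False.
  (¬cold ∨ ¬key ∨ light) forces cold = False.
  clause (cold ∨ ¬key) is falsified — backtrack.
So key = False.
  then (key ∨ ¬lock ∨ safe) forces safe = True.
  then (key ∨ valve) forces valve = True.
  then (cold ∨ ¬valve) forces cold = True.
  then (gpu ∨ ¬lock ∨ ¬safe) forces gpu = True.
  then (fan ∨ ¬valve) forces fan = True.
  then (cache ∨ ¬cold ∨ ¬safe) forces cache = True.
All clauses satisfied.

light = False; lock = True; armed = False; key = False; valve = True; gpu = True; cache = True; cold = True; fan = True; safe = True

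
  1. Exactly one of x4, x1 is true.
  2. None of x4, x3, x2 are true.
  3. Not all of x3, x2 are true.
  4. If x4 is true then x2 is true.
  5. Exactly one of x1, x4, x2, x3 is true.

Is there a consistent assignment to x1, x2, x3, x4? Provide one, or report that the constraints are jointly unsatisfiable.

x1 = True, x2 = False, x3 = False, x4 = False

  (1) {x4, x1}: 1 true — exactly one ✓
  (2) {x4, x3, x2}: 0 true — none ✓
  (3) {x3, x2}: 0/2 true — not all ✓
  (4) x4=F ⇒ x2: vacuous ✓
  (5) {x1, x4, x2, x3}: 1 true — exactly one ✓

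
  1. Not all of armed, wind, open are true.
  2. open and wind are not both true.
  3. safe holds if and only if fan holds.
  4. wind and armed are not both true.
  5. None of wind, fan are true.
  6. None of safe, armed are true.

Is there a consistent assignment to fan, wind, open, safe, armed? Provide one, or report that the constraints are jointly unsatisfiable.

fan = False, wind = False, open = True, safe = False, armed = False

  (1) {armed, wind, open}: 1/3 true — not all ✓
  (2) open=T, wind=F — not both ✓
  (3) safe=F, fan=F — same ✓
  (4) wind=F, armed=F — not both ✓
  (5) {wind, fan}: 0 true — none ✓
  (6) {safe, armed}: 0 true — none ✓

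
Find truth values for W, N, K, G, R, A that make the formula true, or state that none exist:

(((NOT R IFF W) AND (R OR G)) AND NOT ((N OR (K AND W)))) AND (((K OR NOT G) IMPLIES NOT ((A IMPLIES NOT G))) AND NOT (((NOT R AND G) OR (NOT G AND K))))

W = False, N = False, K = False, G = True, R = True, A = False

  ((NOT R IFF W) AND (R OR G)) AND NOT ((N OR (K AND W))) = True
    (NOT R IFF W) AND (R OR G) = True
      NOT R IFF W = True
        NOT R = False
      R OR G = True
    NOT ((N OR (K AND W))) = True
      N OR (K AND W) = False
        K AND W = False
  ((K OR NOT G) IMPLIES NOT ((A IMPLIES NOT G))) AND NOT (((NOT R AND G) OR (NOT G AND K))) = True
    (K OR NOT G) IMPLIES NOT ((A IMPLIES NOT G)) = True
      K OR NOT G = False
        NOT G = False
      NOT ((A IMPLIES NOT G)) = False
        A IMPLIES NOT G = True
          NOT G = False
    NOT (((NOT R AND G) OR (NOT G AND K))) = True
      (NOT R AND G) OR (NOT G AND K) = False
        NOT R AND G = False
          NOT R = False
        NOT G AND K = False
          NOT G = False
Both conjuncts True, so the formula holds.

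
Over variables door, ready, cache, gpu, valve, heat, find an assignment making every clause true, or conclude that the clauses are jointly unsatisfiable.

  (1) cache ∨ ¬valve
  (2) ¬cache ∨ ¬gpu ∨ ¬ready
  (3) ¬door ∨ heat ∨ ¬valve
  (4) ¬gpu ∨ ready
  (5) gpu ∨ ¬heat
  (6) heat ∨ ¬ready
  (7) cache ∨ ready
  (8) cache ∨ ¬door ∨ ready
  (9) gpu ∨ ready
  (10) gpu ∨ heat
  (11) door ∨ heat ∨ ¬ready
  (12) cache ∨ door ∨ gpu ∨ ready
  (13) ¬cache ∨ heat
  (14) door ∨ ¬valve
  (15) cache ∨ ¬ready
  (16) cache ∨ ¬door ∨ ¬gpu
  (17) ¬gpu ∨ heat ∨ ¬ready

Case gpu = True:
  (¬gpu ∨ ready) forces ready = True.
  (¬cache ∨ ¬gpu ∨ ¬ready) forces cache = False.
  Clause (cache ∨ ¬ready) is falsified — contradiction.
Case gpu = False:
  (gpu ∨ ¬heat) forces heat = False.
  Clause (gpu ∨ heat) is falsified — contradiction.
Both cases fail, so the formula is unsatisfiable.

Unsatisfiable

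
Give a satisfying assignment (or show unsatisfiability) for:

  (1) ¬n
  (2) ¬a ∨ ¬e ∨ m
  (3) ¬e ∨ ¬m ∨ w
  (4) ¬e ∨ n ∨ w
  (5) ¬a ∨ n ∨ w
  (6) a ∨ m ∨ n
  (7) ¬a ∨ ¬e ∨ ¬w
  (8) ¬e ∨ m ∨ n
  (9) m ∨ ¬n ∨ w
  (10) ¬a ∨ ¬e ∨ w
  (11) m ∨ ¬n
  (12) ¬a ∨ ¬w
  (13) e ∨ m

Unit clause (¬n) forces n = False.
Try a = True:
  (¬a ∨ n ∨ w) forces w = True.
  clause (¬a ∨ ¬w) is falsified — backtrack.
So a = False.
  then (a ∨ m ∨ n) forces m = True.
Set w = True.
Set e = False.
All clauses satisfied.

n=F; a=F; m=T; w=T; e=F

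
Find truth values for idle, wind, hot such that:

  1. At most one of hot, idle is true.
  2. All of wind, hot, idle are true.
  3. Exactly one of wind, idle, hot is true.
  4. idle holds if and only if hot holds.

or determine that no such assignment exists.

The formula is unsatisfiable.

Case wind = True:
  (2) forces hot = True.
  Constraint (3) is violated (wind=T, hot=T) — contradiction.
Case wind = False:
  Constraint (2) is violated (wind=F) — contradiction.
Both cases fail — unsatisfiable.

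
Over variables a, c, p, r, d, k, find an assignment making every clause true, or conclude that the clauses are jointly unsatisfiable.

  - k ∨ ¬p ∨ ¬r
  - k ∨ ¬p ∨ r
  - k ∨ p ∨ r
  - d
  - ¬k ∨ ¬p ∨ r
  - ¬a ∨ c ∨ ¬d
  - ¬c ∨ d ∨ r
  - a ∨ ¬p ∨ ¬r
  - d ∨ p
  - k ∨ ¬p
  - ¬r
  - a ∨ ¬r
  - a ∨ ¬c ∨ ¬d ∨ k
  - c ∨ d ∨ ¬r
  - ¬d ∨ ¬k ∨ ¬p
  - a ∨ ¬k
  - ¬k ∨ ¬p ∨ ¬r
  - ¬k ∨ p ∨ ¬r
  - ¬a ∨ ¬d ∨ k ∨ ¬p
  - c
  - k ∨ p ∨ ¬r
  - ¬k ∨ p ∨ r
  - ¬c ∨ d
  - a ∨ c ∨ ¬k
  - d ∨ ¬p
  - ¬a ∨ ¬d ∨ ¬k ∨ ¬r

Unsatisfiable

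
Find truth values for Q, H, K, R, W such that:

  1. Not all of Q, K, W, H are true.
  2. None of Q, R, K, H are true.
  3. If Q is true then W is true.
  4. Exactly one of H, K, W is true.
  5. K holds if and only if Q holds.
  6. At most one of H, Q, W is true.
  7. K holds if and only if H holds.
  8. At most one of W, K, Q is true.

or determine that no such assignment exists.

Q = False, H = False, K = False, R = False, W = True

  (1) {Q, K, W, H}: 1/4 true — not all ✓
  (2) {Q, R, K, H}: 0 true — none ✓
  (3) Q=F ⇒ W: vacuous ✓
  (4) {H, K, W}: 1 true — exactly one ✓
  (5) K=F, Q=F — same ✓
  (6) {H, Q, W}: 1 true — at most one ✓
  (7) K=F, H=F — same ✓
  (8) {W, K, Q}: 1 true — at most one ✓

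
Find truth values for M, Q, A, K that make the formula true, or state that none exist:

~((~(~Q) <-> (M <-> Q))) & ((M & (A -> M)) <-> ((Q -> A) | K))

M = False; Q = True; A = False; K = False

  ~((~(~Q) <-> (M <-> Q))) = True
    ~(~Q) <-> (M <-> Q) = False
      ~(~Q) = True
        ~Q = False
      M <-> Q = False
  (M & (A -> M)) <-> ((Q -> A) | K) = True
    M & (A -> M) = False
      A -> M = True
    (Q -> A) | K = False
      Q -> A = False
Both conjuncts True, so the formula holds.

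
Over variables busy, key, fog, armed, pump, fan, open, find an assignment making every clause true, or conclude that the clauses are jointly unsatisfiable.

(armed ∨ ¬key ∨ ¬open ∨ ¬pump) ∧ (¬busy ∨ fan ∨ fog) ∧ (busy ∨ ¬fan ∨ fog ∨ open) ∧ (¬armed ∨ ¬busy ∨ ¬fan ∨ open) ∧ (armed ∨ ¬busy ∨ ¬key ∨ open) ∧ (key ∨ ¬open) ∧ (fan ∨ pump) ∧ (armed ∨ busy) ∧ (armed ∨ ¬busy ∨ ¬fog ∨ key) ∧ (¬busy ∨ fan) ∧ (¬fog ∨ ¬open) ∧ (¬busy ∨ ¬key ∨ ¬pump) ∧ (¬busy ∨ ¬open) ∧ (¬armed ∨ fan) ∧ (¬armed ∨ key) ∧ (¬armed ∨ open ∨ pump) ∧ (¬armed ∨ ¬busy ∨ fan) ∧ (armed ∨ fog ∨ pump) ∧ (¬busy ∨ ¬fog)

busy = False, key = True, fog = False, armed = True, pump = True, fan = True, open = True

Set busy = False.
  then (armed ∨ busy) forces armed = True.
  then (¬armed ∨ fan) forces fan = True.
  then (¬armed ∨ key) forces key = True.
Set fog = False.
  then (busy ∨ ¬fan ∨ fog ∨ open) forces open = True.
Set pump = True.
All clauses satisfied.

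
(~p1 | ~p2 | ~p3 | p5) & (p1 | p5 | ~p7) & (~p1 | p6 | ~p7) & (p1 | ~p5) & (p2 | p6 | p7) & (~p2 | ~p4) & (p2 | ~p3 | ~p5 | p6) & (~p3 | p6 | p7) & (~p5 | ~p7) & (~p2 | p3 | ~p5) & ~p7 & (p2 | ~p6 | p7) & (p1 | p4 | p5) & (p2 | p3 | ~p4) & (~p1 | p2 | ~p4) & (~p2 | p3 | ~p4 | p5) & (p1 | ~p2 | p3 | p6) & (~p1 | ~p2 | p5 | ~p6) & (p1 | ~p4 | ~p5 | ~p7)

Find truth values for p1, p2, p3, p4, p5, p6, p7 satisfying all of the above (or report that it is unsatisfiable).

Unit clause (~p7) forces p7 = False.
Try p1 = False:
  (p1 | ~p5) forces p5 = False.
  (p1 | p4 | p5) forces p4 = True.
  (~p2 | ~p4) forces p2 = False.
  (p2 | p6 | p7) forces p6 = True.
  clause (p2 | ~p6 | p7) is falsified — backtrack.
So p1 = True.
Try p2 = False:
  (p2 | p6 | p7) forces p6 = True.
  clause (p2 | ~p6 | p7) is falsified — backtrack.
So p2 = True.
  then (~p2 | ~p4) forces p4 = False.
Set p3 = True.
  then (~p1 | ~p2 | ~p3 | p5) forces p5 = True.
  then (~p3 | p6 | p7) forces p6 = True.
All clauses satisfied.

p1 = True, p2 = True, p3 = True, p4 = False, p5 = True, p6 = True, p7 = False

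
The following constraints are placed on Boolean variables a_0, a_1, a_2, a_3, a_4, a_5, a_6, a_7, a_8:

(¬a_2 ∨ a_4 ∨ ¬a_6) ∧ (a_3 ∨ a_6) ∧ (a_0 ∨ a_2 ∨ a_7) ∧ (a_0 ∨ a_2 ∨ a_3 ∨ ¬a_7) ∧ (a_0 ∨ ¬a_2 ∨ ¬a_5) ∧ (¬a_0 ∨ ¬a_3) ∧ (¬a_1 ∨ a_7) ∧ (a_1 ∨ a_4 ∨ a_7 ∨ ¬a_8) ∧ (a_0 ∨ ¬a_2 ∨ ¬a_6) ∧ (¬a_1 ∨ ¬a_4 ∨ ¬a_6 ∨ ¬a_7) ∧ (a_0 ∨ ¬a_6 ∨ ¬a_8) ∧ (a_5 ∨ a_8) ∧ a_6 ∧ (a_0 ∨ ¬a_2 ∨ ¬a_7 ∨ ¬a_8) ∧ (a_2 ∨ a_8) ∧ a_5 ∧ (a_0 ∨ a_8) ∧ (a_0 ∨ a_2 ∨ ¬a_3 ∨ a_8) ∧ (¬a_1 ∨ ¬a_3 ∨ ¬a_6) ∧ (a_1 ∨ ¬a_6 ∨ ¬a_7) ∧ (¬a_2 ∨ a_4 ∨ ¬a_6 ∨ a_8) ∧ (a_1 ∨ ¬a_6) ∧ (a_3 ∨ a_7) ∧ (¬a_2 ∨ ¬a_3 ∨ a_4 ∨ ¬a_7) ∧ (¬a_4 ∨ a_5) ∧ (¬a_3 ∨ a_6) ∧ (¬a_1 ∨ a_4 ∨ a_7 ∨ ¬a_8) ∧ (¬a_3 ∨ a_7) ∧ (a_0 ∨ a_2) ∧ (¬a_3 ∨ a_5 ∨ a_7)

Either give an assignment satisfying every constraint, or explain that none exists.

a_0: True, a_1: True, a_2: False, a_3: False, a_4: False, a_5: True, a_6: True, a_7: True, a_8: True

Unit clause (a_6) forces a_6 = True.
Unit clause (a_5) forces a_5 = True.
In (a_1 ∨ ¬a_6) only a_1 is left, so a_1 = True.
In (¬a_1 ∨ a_7) only a_7 is left, so a_7 = True.
In (¬a_1 ∨ ¬a_4 ∨ ¬a_6 ∨ ¬a_7) only ¬a_4 is left, so a_4 = False.
In (¬a_1 ∨ ¬a_3 ∨ ¬a_6) only ¬a_3 is left, so a_3 = False.
In (¬a_2 ∨ a_4 ∨ ¬a_6) only ¬a_2 is left, so a_2 = False.
In (a_0 ∨ a_2 ∨ a_3 ∨ ¬a_7) only a_0 is left, so a_0 = True.
In (a_2 ∨ a_8) only a_8 is left, so a_8 = True.
All clauses satisfied.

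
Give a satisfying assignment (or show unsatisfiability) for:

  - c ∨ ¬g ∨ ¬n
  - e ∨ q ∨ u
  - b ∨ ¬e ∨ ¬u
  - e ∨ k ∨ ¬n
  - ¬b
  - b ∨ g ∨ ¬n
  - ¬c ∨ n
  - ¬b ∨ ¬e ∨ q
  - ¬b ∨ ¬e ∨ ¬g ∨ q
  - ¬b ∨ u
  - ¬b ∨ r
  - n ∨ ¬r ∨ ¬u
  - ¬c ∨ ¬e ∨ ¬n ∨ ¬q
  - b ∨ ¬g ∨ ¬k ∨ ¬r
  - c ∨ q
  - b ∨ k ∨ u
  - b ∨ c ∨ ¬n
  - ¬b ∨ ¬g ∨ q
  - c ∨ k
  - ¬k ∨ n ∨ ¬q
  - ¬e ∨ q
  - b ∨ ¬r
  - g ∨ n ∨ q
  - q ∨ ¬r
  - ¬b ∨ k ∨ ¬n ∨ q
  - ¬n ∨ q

Unit clause (¬b) forces b = False.
In (b ∨ ¬r) only ¬r is left, so r = False.
Try c = False:
  (c ∨ q) forces q = True.
  (b ∨ c ∨ ¬n) forces n = False.
  (c ∨ k) forces k = True.
  clause (¬k ∨ n ∨ ¬q) is falsified — backtrack.
So c = True.
  then (¬c ∨ n) forces n = True.
  then (¬n ∨ q) forces q = True.
  then (b ∨ g ∨ ¬n) forces g = True.
  then (¬c ∨ ¬e ∨ ¬n ∨ ¬q) forces e = False.
  then (e ∨ k ∨ ¬n) forces k = True.
Set u = True.
All clauses satisfied.

c=T, q=T, k=T, e=F, u=T, g=T, n=T, r=F, b=F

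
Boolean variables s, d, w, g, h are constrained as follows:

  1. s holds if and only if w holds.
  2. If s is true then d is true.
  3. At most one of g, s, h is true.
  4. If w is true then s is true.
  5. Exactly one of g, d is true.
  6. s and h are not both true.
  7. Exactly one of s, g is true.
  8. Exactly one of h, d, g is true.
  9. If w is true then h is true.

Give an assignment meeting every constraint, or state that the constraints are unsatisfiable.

s = False, d = False, w = False, g = True, h = False

  (1) s=F, w=F — same ✓
  (2) s=F ⇒ d: vacuous ✓
  (3) {g, s, h}: 1 true — at most one ✓
  (4) w=F ⇒ s: vacuous ✓
  (5) {g, d}: 1 true — exactly one ✓
  (6) s=F, h=F — not both ✓
  (7) {s, g}: 1 true — exactly one ✓
  (8) {h, d, g}: 1 true — exactly one ✓
  (9) w=F ⇒ h: vacuous ✓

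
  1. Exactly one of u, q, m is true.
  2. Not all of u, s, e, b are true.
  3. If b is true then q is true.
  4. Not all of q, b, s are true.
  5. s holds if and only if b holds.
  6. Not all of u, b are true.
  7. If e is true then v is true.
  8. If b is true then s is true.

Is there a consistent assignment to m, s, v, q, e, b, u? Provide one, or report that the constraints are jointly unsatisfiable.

m=F; s=F; v=T; q=F; e=F; b=F; u=T

  (1) {u, q, m}: 1 true — exactly one ✓
  (2) {u, s, e, b}: 1/4 true — not all ✓
  (3) b=F ⇒ q: vacuous ✓
  (4) {q, b, s}: 0/3 true — not all ✓
  (5) s=F, b=F — same ✓
  (6) {u, b}: 1/2 true — not all ✓
  (7) e=F ⇒ v: vacuous ✓
  (8) b=F ⇒ s: vacuous ✓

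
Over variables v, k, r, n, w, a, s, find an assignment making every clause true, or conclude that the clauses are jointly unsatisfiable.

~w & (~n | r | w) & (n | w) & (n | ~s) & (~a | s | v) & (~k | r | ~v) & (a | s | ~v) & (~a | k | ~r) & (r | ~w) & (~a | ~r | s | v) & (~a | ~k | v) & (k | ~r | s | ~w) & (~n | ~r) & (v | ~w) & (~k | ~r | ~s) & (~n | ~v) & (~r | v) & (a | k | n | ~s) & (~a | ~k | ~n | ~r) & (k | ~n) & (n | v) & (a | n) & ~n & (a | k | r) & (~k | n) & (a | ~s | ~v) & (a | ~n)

Case n = True:
  Clause (~n) is falsified — contradiction.
Case n = False:
  (~w) forces w = False.
  Clause (n | w) is falsified — contradiction.
Both cases fail, so the formula is unsatisfiable.

The formula is unsatisfiable.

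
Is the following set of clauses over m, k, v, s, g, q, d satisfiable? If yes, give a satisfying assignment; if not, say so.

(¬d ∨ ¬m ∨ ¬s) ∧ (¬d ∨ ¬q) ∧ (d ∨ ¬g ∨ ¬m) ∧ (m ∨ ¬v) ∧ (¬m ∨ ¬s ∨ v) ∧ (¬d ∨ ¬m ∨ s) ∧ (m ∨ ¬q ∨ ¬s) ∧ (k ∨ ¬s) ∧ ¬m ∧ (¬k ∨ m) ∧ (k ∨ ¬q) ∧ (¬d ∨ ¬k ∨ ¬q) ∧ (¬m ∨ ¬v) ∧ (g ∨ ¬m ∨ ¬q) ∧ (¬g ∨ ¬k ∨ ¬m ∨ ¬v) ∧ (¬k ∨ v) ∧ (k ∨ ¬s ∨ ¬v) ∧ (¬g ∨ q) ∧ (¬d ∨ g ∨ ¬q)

Unit clause (¬m) forces m = False.
In (¬k ∨ m) only ¬k is left, so k = False.
In (k ∨ ¬q) only ¬q is left, so q = False.
In (¬g ∨ q) only ¬g is left, so g = False.
In (m ∨ ¬v) only ¬v is left, so v = False.
In (k ∨ ¬s) only ¬s is left, so s = False.
Set d = True.
All clauses satisfied.

m = False; k = False; v = False; s = False; g = False; q = False; d = True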